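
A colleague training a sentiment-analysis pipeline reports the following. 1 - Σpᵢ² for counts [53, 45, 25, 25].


Probabilities: [53/148, 45/148, 25/148, 25/148] ≈ [0.3581, 0.3041, 0.1689, 0.1689]
Σpᵢ² = (2809 + 2025 + 625 + 625)/148² = 6084/21904
Gini = 1 - Σpᵢ² = 1 - 6084/21904 = 0.7222

0.7222


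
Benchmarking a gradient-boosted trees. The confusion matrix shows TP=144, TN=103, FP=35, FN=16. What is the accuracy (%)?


Accuracy = (TP+TN)/(TP+TN+FP+FN)
= (144+103)/(298)
= 247/298 = 82.89%

82.89%


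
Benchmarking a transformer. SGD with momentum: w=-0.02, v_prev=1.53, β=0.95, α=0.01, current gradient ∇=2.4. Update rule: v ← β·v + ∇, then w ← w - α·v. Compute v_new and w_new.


v_new = 0.95·1.53 + 2.4 = 1.4535 + 2.4 = 3.8535
w_new = -0.02 - 0.01·3.8535 = -0.02 - 0.038535 = -0.058535

v_new=3.8535, w_new=-0.058535


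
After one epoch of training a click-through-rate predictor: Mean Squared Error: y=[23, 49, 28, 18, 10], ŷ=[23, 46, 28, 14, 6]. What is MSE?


Squared errors: (23-23)²=0, (49-46)²=9, (28-28)²=0, (18-14)²=16, (10-6)²=16
Sum = 41
MSE = 41/5 = 41/5

41/5


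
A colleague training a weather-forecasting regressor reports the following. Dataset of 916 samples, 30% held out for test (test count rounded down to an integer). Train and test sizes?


Test = ⌊916·30/100⌋ = 274
Train = 916 - 274 = 642

Train: 642, Test: 274


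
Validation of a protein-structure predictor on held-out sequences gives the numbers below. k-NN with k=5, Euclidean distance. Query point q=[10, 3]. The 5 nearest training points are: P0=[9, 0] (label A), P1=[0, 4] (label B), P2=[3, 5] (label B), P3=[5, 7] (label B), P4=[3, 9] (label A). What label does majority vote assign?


d(q,P0) = 3.1623  (label A)
d(q,P1) = 10.0499  (label B)
d(q,P2) = 7.2801  (label B)
d(q,P3) = 6.4031  (label B)
d(q,P4) = 9.2195  (label A)
Votes: A=2, B=3
Majority → B

B


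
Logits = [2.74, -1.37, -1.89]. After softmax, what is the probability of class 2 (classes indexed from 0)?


Exponentials: e^2.74=15.487, e^-1.37=0.2541, e^-1.89=0.1511
Sum = 15.8922
Softmax = [0.9745, 0.016, 0.0095]
p[2] = 0.1511/15.8922 = 0.0095

0.0095


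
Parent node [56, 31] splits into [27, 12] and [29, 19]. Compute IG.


Parent = [56, 31], H_parent = 0.9396
H_left = 0.8905 (n=39), H_right = 0.9685 (n=48)
H_children = (39/87)·0.8905 + (48/87)·0.9685 = 0.9335
IG = 0.9396 - 0.9335 = 0.0061

0.0061


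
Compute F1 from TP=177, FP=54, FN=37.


Precision = 177/231 = 0.7662
Recall = 177/214 = 0.8271
F1 = 2·P·R/(P+R) = 2·TP/(2·TP+FP+FN) = 354/(354+54+37) = 354/445 = 0.7955

0.7955


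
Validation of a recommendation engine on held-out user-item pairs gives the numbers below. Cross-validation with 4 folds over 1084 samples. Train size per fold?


Fold size = 1084/4 = 271
Training per fold = 1084 - 271 = 813

813


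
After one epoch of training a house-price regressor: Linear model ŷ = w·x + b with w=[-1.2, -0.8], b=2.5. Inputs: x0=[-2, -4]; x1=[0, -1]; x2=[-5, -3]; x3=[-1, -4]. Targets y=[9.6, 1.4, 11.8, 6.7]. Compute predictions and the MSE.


ŷ0 = (-1.2)·(-2) + (-0.8)·(-4) + 2.5 = 8.1
ŷ1 = (-1.2)·(0) + (-0.8)·(-1) + 2.5 = 3.3
ŷ2 = (-1.2)·(-5) + (-0.8)·(-3) + 2.5 = 10.9
ŷ3 = (-1.2)·(-1) + (-0.8)·(-4) + 2.5 = 6.9
errors² = [2.25, 3.61, 0.81, 0.04]
MSE = 6.7100/4 = 1.6775

1.6775


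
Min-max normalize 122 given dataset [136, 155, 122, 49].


min=49, max=155
(122-49)/(155-49) = 73/106 = 0.6887

0.6887


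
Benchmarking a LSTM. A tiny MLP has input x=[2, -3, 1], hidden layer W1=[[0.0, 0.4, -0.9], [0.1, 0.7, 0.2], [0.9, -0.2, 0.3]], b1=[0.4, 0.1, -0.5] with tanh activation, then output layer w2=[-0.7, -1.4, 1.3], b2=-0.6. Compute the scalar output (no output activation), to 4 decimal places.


z1[0] = (0.0)·(2) + (0.4)·(-3) + (-0.9)·(1) + 0.4 = -1.7
z1[1] = (0.1)·(2) + (0.7)·(-3) + (0.2)·(1) + 0.1 = -1.6
z1[2] = (0.9)·(2) + (-0.2)·(-3) + (0.3)·(1) - 0.5 = 2.2
h = tanh(z1) = [-0.9354, -0.9217, 0.9757]
output = (-0.7)·(-0.9354) + (-1.4)·(-0.9217) + (1.3)·(0.9757) - 0.6 = 2.6136

2.6136


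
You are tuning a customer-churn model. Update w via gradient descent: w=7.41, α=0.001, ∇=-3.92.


w_new = w - α·∇
= 7.41 - 0.001·-3.92
= 7.41 + 0.00392
= 7.41392

7.41392


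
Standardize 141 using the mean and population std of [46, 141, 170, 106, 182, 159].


μ = 134, σ = 46.1916
z = (141 - 134)/46.1916 = 0.1515

0.1515


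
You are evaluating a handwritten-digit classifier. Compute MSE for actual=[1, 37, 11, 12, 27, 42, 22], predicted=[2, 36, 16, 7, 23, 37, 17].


Squared errors: (1-2)²=1, (37-36)²=1, (11-16)²=25, (12-7)²=25, (27-23)²=16, (42-37)²=25, (22-17)²=25
Sum = 118
MSE = 118/7 = 118/7

118/7


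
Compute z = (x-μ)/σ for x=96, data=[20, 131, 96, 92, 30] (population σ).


μ = 73.8, σ = 42.2109
z = (96 - 73.8)/42.2109 = 0.5259

0.5259


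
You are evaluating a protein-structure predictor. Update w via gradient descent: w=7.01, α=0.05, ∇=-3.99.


w_new = w - α·∇
= 7.01 - 0.05·-3.99
= 7.01 + 0.1995
= 7.2095

7.2095


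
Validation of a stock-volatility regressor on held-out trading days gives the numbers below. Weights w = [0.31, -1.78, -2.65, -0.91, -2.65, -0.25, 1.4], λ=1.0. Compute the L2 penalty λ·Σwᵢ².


‖w‖₂² = (0.31)² + (-1.78)² + (-2.65)² + (-0.91)² + (-2.65)² + (-0.25)² + (1.4)²
     = 0.0961 + 3.1684 + 7.0225 + 0.8281 + 7.0225 + 0.0625 + 1.96
     = 20.1601
λ·‖w‖₂² = 1.0·20.1601 = 20.1601

20.1601


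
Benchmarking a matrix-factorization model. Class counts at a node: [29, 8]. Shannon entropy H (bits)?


Probabilities: [29/37, 8/37] ≈ [0.7838, 0.2162]
H = -((29/37)·log₂(29/37) + (8/37)·log₂(8/37))
  = 0.7532 bits

0.7532 bits


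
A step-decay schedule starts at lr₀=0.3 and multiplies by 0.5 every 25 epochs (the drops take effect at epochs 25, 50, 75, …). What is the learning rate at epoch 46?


n_drops = ⌊46/25⌋ = 1
lr = 0.3·0.5^1 = 0.3·0.5 = 0.15

0.15


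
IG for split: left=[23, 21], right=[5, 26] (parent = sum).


Parent = [28, 47], H_parent = 0.9532
H_left = 0.9985 (n=44), H_right = 0.6374 (n=31)
H_children = (44/75)·0.9985 + (31/75)·0.6374 = 0.8492
IG = 0.9532 - 0.8492 = 0.104

0.104


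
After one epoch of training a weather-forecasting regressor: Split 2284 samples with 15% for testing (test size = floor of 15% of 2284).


Test = ⌊2284·15/100⌋ = 342
Train = 2284 - 342 = 1942

Train: 1942, Test: 342


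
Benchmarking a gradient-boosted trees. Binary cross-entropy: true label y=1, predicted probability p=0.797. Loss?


BCE = -[y·ln(p) + (1-y)·ln(1-p)]
= -1·ln(0.797) - 0
= -ln(0.797) = 0.2269

0.2269


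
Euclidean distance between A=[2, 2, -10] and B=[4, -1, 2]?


d = √((2-4)² + (2+ 1)² + (-10-2)²)
  = √(4 + 9 + 144)
  = √157 = 12.53

12.53


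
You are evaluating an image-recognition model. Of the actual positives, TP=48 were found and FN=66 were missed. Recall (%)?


Recall = TP/(TP+FN)
= 48/(48+66)
= 48/114 = 42.11%

42.11%


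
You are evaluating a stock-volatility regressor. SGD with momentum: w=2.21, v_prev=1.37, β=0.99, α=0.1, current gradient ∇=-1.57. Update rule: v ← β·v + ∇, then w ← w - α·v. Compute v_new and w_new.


v_new = 0.99·1.37 - 1.57 = 1.3563 - 1.57 = -0.2137
w_new = 2.21 - 0.1·-0.2137 = 2.21 + 0.02137 = 2.23137

v_new=-0.2137, w_new=2.23137


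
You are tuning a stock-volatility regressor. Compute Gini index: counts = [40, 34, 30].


Probabilities: [40/104, 34/104, 30/104] ≈ [0.3846, 0.3269, 0.2885]
Σpᵢ² = (1600 + 1156 + 900)/104² = 3656/10816
Gini = 1 - Σpᵢ² = 1 - 3656/10816 = 0.662

0.662


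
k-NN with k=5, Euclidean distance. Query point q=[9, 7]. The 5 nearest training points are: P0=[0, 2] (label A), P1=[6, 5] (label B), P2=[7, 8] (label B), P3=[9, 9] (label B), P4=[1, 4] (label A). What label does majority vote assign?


d(q,P0) = 10.2956  (label A)
d(q,P1) = 3.6056  (label B)
d(q,P2) = 2.2361  (label B)
d(q,P3) = 2.0  (label B)
d(q,P4) = 8.544  (label A)
Votes: A=2, B=3
Majority → B

B


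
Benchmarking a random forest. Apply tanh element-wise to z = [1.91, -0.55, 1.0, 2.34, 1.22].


tanh(1.91) = 0.9571
tanh(-0.55) = -0.5005
tanh(1.0) = 0.7616
tanh(2.34) = 0.9816
tanh(1.22) = 0.8397
result = [0.9571, -0.5005, 0.7616, 0.9816, 0.8397]

[0.9571, -0.5005, 0.7616, 0.9816, 0.8397]


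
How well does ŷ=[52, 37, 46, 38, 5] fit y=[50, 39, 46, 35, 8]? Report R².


ȳ = 35.6
SS_res = Σ(y-ŷ)² = 26
SS_tot = Σ(y-ȳ)² = 1089.2
R² = 1 - SS_res/SS_tot = 1 - 0.0239 = 0.9761

0.9761


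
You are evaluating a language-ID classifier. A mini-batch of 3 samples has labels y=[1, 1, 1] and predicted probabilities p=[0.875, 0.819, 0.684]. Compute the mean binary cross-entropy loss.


L[0] = -ln(0.875) = 0.1335
L[1] = -ln(0.819) = 0.1997
L[2] = -ln(0.684) = 0.3798
mean = (0.1335 + 0.1997 + 0.3798)/3 = 0.2377

0.2377


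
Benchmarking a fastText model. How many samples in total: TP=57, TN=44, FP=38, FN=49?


Total = TP + TN + FP + FN
= 57 + 44 + 38 + 49
= 188
(Predicted positive: 95, predicted negative: 93)

188


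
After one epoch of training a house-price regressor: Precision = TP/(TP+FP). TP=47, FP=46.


Precision = TP/(TP+FP)
= 47/(47+46)
= 47/93 = 50.54%

50.54%


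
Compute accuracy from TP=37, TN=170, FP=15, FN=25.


Accuracy = (TP+TN)/(TP+TN+FP+FN)
= (37+170)/(247)
= 207/247 = 83.81%

83.81%


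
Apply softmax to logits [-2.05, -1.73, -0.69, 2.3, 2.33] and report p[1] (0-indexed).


Exponentials: e^-2.05=0.1287, e^-1.73=0.1773, e^-0.69=0.5016, e^2.3=9.9742, e^2.33=10.2779
Sum = 21.0597
Softmax = [0.0061, 0.0084, 0.0238, 0.4736, 0.488]
p[1] = 0.1773/21.0597 = 0.0084

0.0084


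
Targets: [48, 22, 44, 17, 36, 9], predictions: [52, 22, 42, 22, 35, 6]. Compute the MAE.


Absolute errors: |48-52|=4, |22-22|=0, |44-42|=2, |17-22|=5, |36-35|=1, |9-6|=3
Sum = 15
MAE = 15/6 = 5/2

5/2


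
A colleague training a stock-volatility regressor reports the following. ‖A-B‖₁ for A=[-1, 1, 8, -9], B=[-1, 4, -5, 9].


d = |-1+ 1| + |1-4| + |8+ 5| + |-9-9|
  = 0 + 3 + 13 + 18
  = 34

34


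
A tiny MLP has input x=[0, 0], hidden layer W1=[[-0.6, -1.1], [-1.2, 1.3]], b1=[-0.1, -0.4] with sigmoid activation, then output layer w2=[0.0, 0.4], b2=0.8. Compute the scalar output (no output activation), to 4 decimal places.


z1[0] = (-0.6)·(0) + (-1.1)·(0) - 0.1 = -0.1
z1[1] = (-1.2)·(0) + (1.3)·(0) - 0.4 = -0.4
h = sigmoid(z1) = [0.475, 0.4013]
output = (0.0)·(0.475) + (0.4)·(0.4013) + 0.8 = 0.9605

0.9605


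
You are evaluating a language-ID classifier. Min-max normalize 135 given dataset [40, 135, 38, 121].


min=38, max=135
(135-38)/(135-38) = 97/97 = 1.0

1.0


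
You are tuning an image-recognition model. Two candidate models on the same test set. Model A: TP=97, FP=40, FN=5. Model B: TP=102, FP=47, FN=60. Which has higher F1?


Model A: P=97/137=0.708, R=97/102=0.951, F1=2PR/(P+R)=2TP/(2TP+FP+FN)=194/239=0.8117
Model B: P=102/149=0.6846, R=102/162=0.6296, F1=2PR/(P+R)=2TP/(2TP+FP+FN)=204/311=0.6559
0.8117 > 0.6559 → Model A

Model A


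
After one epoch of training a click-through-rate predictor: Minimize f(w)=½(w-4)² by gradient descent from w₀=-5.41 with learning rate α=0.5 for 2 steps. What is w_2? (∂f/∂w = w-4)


step 1: grad = -5.41-4 = -9.41; w = -5.41 - 0.5·(-9.41) = -0.705
step 2: grad = -0.705-4 = -4.705; w = -0.705 - 0.5·(-4.705) = 1.6475

1.6475


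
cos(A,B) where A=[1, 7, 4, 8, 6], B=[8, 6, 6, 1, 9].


A·B = 1·8 + 7·6 + 4·6 + 8·1 + 6·9 = 136
‖A‖ = √166 = 12.8841, ‖B‖ = √218 = 14.7648
cos = 136/(√166·√218) = 136/√36188 = 0.7149

0.7149


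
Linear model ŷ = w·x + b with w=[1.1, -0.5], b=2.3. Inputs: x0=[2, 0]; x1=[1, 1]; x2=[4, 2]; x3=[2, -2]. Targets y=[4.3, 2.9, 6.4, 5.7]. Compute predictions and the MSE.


ŷ0 = (1.1)·(2) + (-0.5)·(0) + 2.3 = 4.5
ŷ1 = (1.1)·(1) + (-0.5)·(1) + 2.3 = 2.9
ŷ2 = (1.1)·(4) + (-0.5)·(2) + 2.3 = 5.7
ŷ3 = (1.1)·(2) + (-0.5)·(-2) + 2.3 = 5.5
errors² = [0.04, 0.0, 0.49, 0.04]
MSE = 0.5700/4 = 0.1425

0.1425


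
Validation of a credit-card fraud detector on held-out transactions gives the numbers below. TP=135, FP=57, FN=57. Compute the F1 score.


Precision = 135/192 = 0.7031
Recall = 135/192 = 0.7031
F1 = 2·P·R/(P+R) = 2·TP/(2·TP+FP+FN) = 270/(270+57+57) = 270/384 = 0.7031

0.7031


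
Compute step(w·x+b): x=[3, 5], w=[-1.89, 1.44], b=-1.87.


z = (3)·(-1.89) + (5)·(1.44) - 1.87
  = -0.34
step(z) = 0 (z<0)

0


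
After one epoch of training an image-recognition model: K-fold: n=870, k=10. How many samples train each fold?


Fold size = 870/10 = 87
Training per fold = 870 - 87 = 783

783


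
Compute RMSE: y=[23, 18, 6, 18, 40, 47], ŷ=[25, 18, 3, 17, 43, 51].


MSE = 39/6 = 6.5
RMSE = √(39/6) = 2.5495

2.5495


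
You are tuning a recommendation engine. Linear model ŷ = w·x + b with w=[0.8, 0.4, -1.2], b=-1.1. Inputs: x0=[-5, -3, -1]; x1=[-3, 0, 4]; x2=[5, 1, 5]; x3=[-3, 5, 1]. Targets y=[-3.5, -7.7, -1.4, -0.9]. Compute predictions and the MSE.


ŷ0 = (0.8)·(-5) + (0.4)·(-3) + (-1.2)·(-1) - 1.1 = -5.1
ŷ1 = (0.8)·(-3) + (0.4)·(0) + (-1.2)·(4) - 1.1 = -8.3
ŷ2 = (0.8)·(5) + (0.4)·(1) + (-1.2)·(5) - 1.1 = -2.7
ŷ3 = (0.8)·(-3) + (0.4)·(5) + (-1.2)·(1) - 1.1 = -2.7
errors² = [2.56, 0.36, 1.69, 3.24]
MSE = 7.8500/4 = 1.9625

1.9625


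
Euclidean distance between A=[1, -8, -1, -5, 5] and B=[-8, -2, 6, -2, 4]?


d = √((1+ 8)² + (-8+ 2)² + (-1-6)² + (-5+ 2)² + (5-4)²)
  = √(81 + 36 + 49 + 9 + 1)
  = √176 = 13.2665

13.2665


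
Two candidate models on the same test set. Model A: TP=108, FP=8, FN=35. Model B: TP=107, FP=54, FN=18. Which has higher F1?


Model A: P=108/116=0.931, R=108/143=0.7552, F1=2PR/(P+R)=2TP/(2TP+FP+FN)=216/259=0.834
Model B: P=107/161=0.6646, R=107/125=0.856, F1=2PR/(P+R)=2TP/(2TP+FP+FN)=214/286=0.7483
0.834 > 0.7483 → Model A

Model A


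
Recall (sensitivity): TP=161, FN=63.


Recall = TP/(TP+FN)
= 161/(161+63)
= 161/224 = 71.88%

71.88%


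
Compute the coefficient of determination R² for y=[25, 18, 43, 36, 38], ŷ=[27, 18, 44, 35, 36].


ȳ = 32
SS_res = Σ(y-ŷ)² = 10
SS_tot = Σ(y-ȳ)² = 418
R² = 1 - SS_res/SS_tot = 1 - 0.0239 = 0.9761

0.9761


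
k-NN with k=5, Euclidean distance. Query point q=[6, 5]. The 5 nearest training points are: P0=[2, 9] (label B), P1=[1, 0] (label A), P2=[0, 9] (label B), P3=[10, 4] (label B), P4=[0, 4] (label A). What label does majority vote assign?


d(q,P0) = 5.6569  (label B)
d(q,P1) = 7.0711  (label A)
d(q,P2) = 7.2111  (label B)
d(q,P3) = 4.1231  (label B)
d(q,P4) = 6.0828  (label A)
Votes: A=2, B=3
Majority → B

B


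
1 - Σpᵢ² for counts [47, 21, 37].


Probabilities: [47/105, 21/105, 37/105] ≈ [0.4476, 0.2, 0.3524]
Σpᵢ² = (2209 + 441 + 1369)/105² = 4019/11025
Gini = 1 - Σpᵢ² = 1 - 4019/11025 = 0.6355

0.6355


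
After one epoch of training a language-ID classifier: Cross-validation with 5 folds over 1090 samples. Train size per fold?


Fold size = 1090/5 = 218
Training per fold = 1090 - 218 = 872

872


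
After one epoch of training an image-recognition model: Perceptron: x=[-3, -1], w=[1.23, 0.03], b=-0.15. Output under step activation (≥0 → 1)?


z = (-3)·(1.23) + (-1)·(0.03) - 0.15
  = -3.87
step(z) = 0 (z<0)

0


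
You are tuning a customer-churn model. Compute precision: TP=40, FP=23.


Precision = TP/(TP+FP)
= 40/(40+23)
= 40/63 = 63.49%

63.49%


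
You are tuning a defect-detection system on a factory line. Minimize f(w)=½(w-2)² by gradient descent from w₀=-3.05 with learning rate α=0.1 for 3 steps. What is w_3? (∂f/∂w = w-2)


step 1: grad = -3.05-2 = -5.05; w = -3.05 - 0.1·(-5.05) = -2.545
step 2: grad = -2.545-2 = -4.545; w = -2.545 - 0.1·(-4.545) = -2.0905
step 3: grad = -2.0905-2 = -4.0905; w = -2.0905 - 0.1·(-4.0905) = -1.68145

-1.68145


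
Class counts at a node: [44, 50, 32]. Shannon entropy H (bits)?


Probabilities: [44/126, 50/126, 32/126] ≈ [0.3492, 0.3968, 0.254]
H = -((44/126)·log₂(44/126) + (50/126)·log₂(50/126) + (32/126)·log₂(32/126))
  = 1.5613 bits

1.5613 bits


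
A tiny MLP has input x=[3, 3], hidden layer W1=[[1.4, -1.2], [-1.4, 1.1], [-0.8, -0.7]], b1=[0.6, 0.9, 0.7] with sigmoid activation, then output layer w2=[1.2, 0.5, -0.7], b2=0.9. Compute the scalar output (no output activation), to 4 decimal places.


z1[0] = (1.4)·(3) + (-1.2)·(3) + 0.6 = 1.2
z1[1] = (-1.4)·(3) + (1.1)·(3) + 0.9 = 0.0
z1[2] = (-0.8)·(3) + (-0.7)·(3) + 0.7 = -3.8
h = sigmoid(z1) = [0.7685, 0.5, 0.0219]
output = (1.2)·(0.7685) + (0.5)·(0.5) + (-0.7)·(0.0219) + 0.9 = 2.0569

2.0569


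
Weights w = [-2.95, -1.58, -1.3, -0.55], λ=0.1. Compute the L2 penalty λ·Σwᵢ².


‖w‖₂² = (-2.95)² + (-1.58)² + (-1.3)² + (-0.55)²
     = 8.7025 + 2.4964 + 1.69 + 0.3025
     = 13.1914
λ·‖w‖₂² = 0.1·13.1914 = 1.31914

1.31914


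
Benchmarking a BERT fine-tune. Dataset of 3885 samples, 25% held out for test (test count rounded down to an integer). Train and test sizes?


Test = ⌊3885·25/100⌋ = 971
Train = 3885 - 971 = 2914

Train: 2914, Test: 971


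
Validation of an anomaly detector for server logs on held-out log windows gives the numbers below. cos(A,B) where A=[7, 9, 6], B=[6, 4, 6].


A·B = 7·6 + 9·4 + 6·6 = 114
‖A‖ = √166 = 12.8841, ‖B‖ = √88 = 9.3808
cos = 114/(√166·√88) = 114/√14608 = 0.9432

0.9432


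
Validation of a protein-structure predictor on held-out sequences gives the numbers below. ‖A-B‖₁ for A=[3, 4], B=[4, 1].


d = |3-4| + |4-1|
  = 1 + 3
  = 4

4


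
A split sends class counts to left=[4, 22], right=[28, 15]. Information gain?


Parent = [32, 37], H_parent = 0.9962
H_left = 0.6194 (n=26), H_right = 0.933 (n=43)
H_children = (26/69)·0.6194 + (43/69)·0.933 = 0.8148
IG = 0.9962 - 0.8148 = 0.1814

0.1814


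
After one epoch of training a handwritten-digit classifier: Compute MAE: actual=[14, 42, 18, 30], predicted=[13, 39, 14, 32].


Absolute errors: |14-13|=1, |42-39|=3, |18-14|=4, |30-32|=2
Sum = 10
MAE = 10/4 = 5/2

5/2


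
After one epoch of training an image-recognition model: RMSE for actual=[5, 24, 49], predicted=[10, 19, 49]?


MSE = 50/3 = 16.6667
RMSE = √(50/3) = 4.0825

4.0825


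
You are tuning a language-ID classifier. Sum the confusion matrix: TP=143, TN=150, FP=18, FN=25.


Total = TP + TN + FP + FN
= 143 + 150 + 18 + 25
= 336
(Predicted positive: 161, predicted negative: 175)

336


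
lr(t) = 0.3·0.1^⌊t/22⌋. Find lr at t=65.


n_drops = ⌊65/22⌋ = 2
lr = 0.3·0.1^2 = 0.3·0.01 = 0.003

0.003


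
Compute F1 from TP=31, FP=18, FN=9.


Precision = 31/49 = 0.6327
Recall = 31/40 = 0.775
F1 = 2·P·R/(P+R) = 2·TP/(2·TP+FP+FN) = 62/(62+18+9) = 62/89 = 0.6966

0.6966


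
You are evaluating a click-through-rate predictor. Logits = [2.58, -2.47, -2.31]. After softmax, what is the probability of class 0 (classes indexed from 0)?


Exponentials: e^2.58=13.1971, e^-2.47=0.0846, e^-2.31=0.0993
Sum = 13.381
Softmax = [0.9863, 0.0063, 0.0074]
p[0] = 13.1971/13.381 = 0.9863

0.9863


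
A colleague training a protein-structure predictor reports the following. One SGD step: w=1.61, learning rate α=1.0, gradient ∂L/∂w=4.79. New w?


w_new = w - α·∇
= 1.61 - 1.0·4.79
= 1.61 - 4.79
= -3.18

-3.18


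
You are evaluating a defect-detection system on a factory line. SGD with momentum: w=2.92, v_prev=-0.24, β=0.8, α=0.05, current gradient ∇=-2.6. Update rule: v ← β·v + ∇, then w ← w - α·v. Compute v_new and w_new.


v_new = 0.8·-0.24 - 2.6 = -0.192 - 2.6 = -2.792
w_new = 2.92 - 0.05·-2.792 = 2.92 + 0.1396 = 3.0596

v_new=-2.792, w_new=3.0596


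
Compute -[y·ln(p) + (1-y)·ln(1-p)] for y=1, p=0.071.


BCE = -[y·ln(p) + (1-y)·ln(1-p)]
= -1·ln(0.071) - 0
= -ln(0.071) = 2.6451

2.6451


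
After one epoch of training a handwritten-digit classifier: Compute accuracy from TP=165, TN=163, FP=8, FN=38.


Accuracy = (TP+TN)/(TP+TN+FP+FN)
= (165+163)/(374)
= 328/374 = 87.7%

87.7%


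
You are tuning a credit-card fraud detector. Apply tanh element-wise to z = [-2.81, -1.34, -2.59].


tanh(-2.81) = -0.9928
tanh(-1.34) = -0.8717
tanh(-2.59) = -0.9888
result = [-0.9928, -0.8717, -0.9888]

[-0.9928, -0.8717, -0.9888]


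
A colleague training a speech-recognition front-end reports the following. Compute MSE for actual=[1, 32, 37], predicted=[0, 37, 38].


Squared errors: (1-0)²=1, (32-37)²=25, (37-38)²=1
Sum = 27
MSE = 27/3 = 9

9


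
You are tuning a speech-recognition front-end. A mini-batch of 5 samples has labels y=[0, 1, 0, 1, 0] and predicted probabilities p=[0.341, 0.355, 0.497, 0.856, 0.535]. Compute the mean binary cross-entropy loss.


L[0] = -ln(1-0.341) = -ln(0.659) = 0.417
L[1] = -ln(0.355) = 1.0356
L[2] = -ln(1-0.497) = -ln(0.503) = 0.6872
L[3] = -ln(0.856) = 0.1555
L[4] = -ln(1-0.535) = -ln(0.465) = 0.7657
mean = (0.417 + 1.0356 + 0.6872 + 0.1555 + 0.7657)/5 = 0.6122

0.6122


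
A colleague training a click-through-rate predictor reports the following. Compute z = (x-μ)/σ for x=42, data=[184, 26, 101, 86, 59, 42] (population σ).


μ = 83, σ = 51.7043
z = (42 - 83)/51.7043 = -0.793

-0.793


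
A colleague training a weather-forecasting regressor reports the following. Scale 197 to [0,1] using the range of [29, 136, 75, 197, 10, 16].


min=10, max=197
(197-10)/(197-10) = 187/187 = 1.0

1.0


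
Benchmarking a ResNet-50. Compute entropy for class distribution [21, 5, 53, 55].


Probabilities: [21/134, 5/134, 53/134, 55/134] ≈ [0.1567, 0.0373, 0.3955, 0.4104]
H = -((21/134)·log₂(21/134) + (5/134)·log₂(5/134) + (53/134)·log₂(53/134) + (55/134)·log₂(55/134))
  = 1.6526 bits

1.6526 bits


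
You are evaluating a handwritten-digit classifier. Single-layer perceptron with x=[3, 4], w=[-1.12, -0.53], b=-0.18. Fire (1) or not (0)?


z = (3)·(-1.12) + (4)·(-0.53) - 0.18
  = -5.66
step(z) = 0 (z<0)

0


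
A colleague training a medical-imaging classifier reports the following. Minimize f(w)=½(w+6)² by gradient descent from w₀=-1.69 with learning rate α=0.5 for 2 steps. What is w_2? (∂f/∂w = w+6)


step 1: grad = -1.69+6 = 4.31; w = -1.69 - 0.5·(4.31) = -3.845
step 2: grad = -3.845+6 = 2.155; w = -3.845 - 0.5·(2.155) = -4.9225

-4.9225


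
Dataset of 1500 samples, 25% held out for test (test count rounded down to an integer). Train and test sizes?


Test = ⌊1500·25/100⌋ = 375
Train = 1500 - 375 = 1125

Train: 1125, Test: 375


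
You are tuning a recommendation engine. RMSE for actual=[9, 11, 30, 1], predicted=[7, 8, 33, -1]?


MSE = 26/4 = 6.5
RMSE = √(26/4) = 2.5495

2.5495


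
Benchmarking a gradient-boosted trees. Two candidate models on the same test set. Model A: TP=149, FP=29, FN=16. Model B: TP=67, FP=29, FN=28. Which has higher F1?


Model A: P=149/178=0.8371, R=149/165=0.903, F1=2PR/(P+R)=2TP/(2TP+FP+FN)=298/343=0.8688
Model B: P=67/96=0.6979, R=67/95=0.7053, F1=2PR/(P+R)=2TP/(2TP+FP+FN)=134/191=0.7016
0.8688 > 0.7016 → Model A

Model A


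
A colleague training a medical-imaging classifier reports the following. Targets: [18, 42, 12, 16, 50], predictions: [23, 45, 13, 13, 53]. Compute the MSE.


Squared errors: (18-23)²=25, (42-45)²=9, (12-13)²=1, (16-13)²=9, (50-53)²=9
Sum = 53
MSE = 53/5 = 53/5

53/5


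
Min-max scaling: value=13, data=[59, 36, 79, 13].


min=13, max=79
(13-13)/(79-13) = 0/66 = 0.0

0.0


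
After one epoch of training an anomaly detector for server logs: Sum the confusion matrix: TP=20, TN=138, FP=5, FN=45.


Total = TP + TN + FP + FN
= 20 + 138 + 5 + 45
= 208
(Predicted positive: 25, predicted negative: 183)

208


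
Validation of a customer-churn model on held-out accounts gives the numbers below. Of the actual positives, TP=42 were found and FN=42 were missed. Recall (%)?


Recall = TP/(TP+FN)
= 42/(42+42)
= 42/84 = 50.0%

50.0%


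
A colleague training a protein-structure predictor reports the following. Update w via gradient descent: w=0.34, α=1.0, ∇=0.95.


w_new = w - α·∇
= 0.34 - 1.0·0.95
= 0.34 - 0.95
= -0.61

-0.61


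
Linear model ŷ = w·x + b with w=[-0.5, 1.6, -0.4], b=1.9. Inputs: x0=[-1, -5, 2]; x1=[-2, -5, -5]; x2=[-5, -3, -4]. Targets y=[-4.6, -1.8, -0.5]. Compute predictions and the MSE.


ŷ0 = (-0.5)·(-1) + (1.6)·(-5) + (-0.4)·(2) + 1.9 = -6.4
ŷ1 = (-0.5)·(-2) + (1.6)·(-5) + (-0.4)·(-5) + 1.9 = -3.1
ŷ2 = (-0.5)·(-5) + (1.6)·(-3) + (-0.4)·(-4) + 1.9 = 1.2
errors² = [3.24, 1.69, 2.89]
MSE = 7.8200/3 = 2.6067

2.6067


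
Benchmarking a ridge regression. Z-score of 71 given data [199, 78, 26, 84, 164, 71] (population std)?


μ = 103.6667, σ = 58.9821
z = (71 - 103.6667)/58.9821 = -0.5538

-0.5538


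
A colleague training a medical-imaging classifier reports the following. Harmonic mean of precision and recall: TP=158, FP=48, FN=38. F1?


Precision = 158/206 = 0.767
Recall = 158/196 = 0.8061
F1 = 2·P·R/(P+R) = 2·TP/(2·TP+FP+FN) = 316/(316+48+38) = 316/402 = 0.7861

0.7861


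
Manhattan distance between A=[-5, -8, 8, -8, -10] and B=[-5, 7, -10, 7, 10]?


d = |-5+ 5| + |-8-7| + |8+ 10| + |-8-7| + |-10-10|
  = 0 + 15 + 18 + 15 + 20
  = 68

68


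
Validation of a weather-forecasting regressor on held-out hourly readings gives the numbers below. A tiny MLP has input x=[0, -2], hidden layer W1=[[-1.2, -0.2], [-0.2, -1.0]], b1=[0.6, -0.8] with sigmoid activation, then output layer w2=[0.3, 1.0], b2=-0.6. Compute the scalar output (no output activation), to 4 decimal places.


z1[0] = (-1.2)·(0) + (-0.2)·(-2) + 0.6 = 1.0
z1[1] = (-0.2)·(0) + (-1.0)·(-2) - 0.8 = 1.2
h = sigmoid(z1) = [0.7311, 0.7685]
output = (0.3)·(0.7311) + (1.0)·(0.7685) - 0.6 = 0.3878

0.3878


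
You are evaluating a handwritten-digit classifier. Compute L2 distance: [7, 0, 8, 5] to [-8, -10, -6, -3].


d = √((7+ 8)² + (0+ 10)² + (8+ 6)² + (5+ 3)²)
  = √(225 + 100 + 196 + 64)
  = √585 = 24.1868

24.1868


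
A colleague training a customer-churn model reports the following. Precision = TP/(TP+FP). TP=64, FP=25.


Precision = TP/(TP+FP)
= 64/(64+25)
= 64/89 = 71.91%

71.91%


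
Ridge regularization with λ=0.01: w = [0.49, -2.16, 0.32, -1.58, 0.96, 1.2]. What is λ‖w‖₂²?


‖w‖₂² = (0.49)² + (-2.16)² + (0.32)² + (-1.58)² + (0.96)² + (1.2)²
     = 0.2401 + 4.6656 + 0.1024 + 2.4964 + 0.9216 + 1.44
     = 9.8661
λ·‖w‖₂² = 0.01·9.8661 = 0.098661

0.098661


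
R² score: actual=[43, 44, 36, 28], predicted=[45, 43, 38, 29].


ȳ = 37.75
SS_res = Σ(y-ŷ)² = 10
SS_tot = Σ(y-ȳ)² = 164.75
R² = 1 - SS_res/SS_tot = 1 - 0.0607 = 0.9393

0.9393


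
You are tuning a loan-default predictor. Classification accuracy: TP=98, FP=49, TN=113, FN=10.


Accuracy = (TP+TN)/(TP+TN+FP+FN)
= (98+113)/(270)
= 211/270 = 78.15%

78.15%


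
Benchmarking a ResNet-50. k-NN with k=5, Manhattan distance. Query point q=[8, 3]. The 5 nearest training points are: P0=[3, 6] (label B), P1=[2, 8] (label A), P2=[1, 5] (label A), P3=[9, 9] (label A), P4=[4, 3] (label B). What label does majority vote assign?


d(q,P0) = 8  (label B)
d(q,P1) = 11  (label A)
d(q,P2) = 9  (label A)
d(q,P3) = 7  (label A)
d(q,P4) = 4  (label B)
Votes: A=3, B=2
Majority → A

A


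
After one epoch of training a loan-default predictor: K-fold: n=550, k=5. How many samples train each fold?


Fold size = 550/5 = 110
Training per fold = 550 - 110 = 440

440


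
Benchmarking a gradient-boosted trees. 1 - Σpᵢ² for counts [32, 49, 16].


Probabilities: [32/97, 49/97, 16/97] ≈ [0.3299, 0.5052, 0.1649]
Σpᵢ² = (1024 + 2401 + 256)/97² = 3681/9409
Gini = 1 - Σpᵢ² = 1 - 3681/9409 = 0.6088

0.6088


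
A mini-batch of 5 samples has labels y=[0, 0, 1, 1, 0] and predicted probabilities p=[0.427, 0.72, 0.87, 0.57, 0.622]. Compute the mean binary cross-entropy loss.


L[0] = -ln(1-0.427) = -ln(0.573) = 0.5569
L[1] = -ln(1-0.72) = -ln(0.28) = 1.273
L[2] = -ln(0.87) = 0.1393
L[3] = -ln(0.57) = 0.5621
L[4] = -ln(1-0.622) = -ln(0.378) = 0.9729
mean = (0.5569 + 1.273 + 0.1393 + 0.5621 + 0.9729)/5 = 0.7008

0.7008


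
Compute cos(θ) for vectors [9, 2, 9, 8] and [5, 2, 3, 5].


A·B = 9·5 + 2·2 + 9·3 + 8·5 = 116
‖A‖ = √230 = 15.1658, ‖B‖ = √63 = 7.9373
cos = 116/(√230·√63) = 116/√14490 = 0.9637

0.9637


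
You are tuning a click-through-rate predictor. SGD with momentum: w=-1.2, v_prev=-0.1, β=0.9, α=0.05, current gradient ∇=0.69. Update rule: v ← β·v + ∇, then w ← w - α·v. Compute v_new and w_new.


v_new = 0.9·-0.1 + 0.69 = -0.09 + 0.69 = 0.6
w_new = -1.2 - 0.05·0.6 = -1.2 - 0.03 = -1.23

v_new=0.6, w_new=-1.23


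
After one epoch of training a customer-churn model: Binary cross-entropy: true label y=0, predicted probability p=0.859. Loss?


BCE = -[y·ln(p) + (1-y)·ln(1-p)]
= -0 - 1·ln(1-0.859)
= -ln(0.141) = 1.959

1.959


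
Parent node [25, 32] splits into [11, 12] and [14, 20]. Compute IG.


Parent = [25, 32], H_parent = 0.9891
H_left = 0.9986 (n=23), H_right = 0.9774 (n=34)
H_children = (23/57)·0.9986 + (34/57)·0.9774 = 0.986
IG = 0.9891 - 0.986 = 0.0031

0.0031


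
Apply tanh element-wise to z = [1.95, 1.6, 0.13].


tanh(1.95) = 0.9603
tanh(1.6) = 0.9217
tanh(0.13) = 0.1293
result = [0.9603, 0.9217, 0.1293]

[0.9603, 0.9217, 0.1293]


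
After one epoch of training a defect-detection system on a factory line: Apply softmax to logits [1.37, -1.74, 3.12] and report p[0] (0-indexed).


Exponentials: e^1.37=3.9354, e^-1.74=0.1755, e^3.12=22.6464
Sum = 26.7573
Softmax = [0.1471, 0.0066, 0.8464]
p[0] = 3.9354/26.7573 = 0.1471

0.1471


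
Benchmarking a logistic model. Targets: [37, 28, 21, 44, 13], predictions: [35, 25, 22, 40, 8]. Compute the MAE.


Absolute errors: |37-35|=2, |28-25|=3, |21-22|=1, |44-40|=4, |13-8|=5
Sum = 15
MAE = 15/5 = 3

3


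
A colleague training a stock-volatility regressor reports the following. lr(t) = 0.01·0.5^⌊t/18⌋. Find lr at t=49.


n_drops = ⌊49/18⌋ = 2
lr = 0.01·0.5^2 = 0.01·0.25 = 0.0025

0.0025


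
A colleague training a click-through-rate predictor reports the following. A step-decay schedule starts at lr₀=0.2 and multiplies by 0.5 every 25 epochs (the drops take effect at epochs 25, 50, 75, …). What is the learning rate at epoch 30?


n_drops = ⌊30/25⌋ = 1
lr = 0.2·0.5^1 = 0.2·0.5 = 0.1

0.1


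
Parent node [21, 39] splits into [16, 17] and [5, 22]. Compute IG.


Parent = [21, 39], H_parent = 0.9341
H_left = 0.9993 (n=33), H_right = 0.6913 (n=27)
H_children = (33/60)·0.9993 + (27/60)·0.6913 = 0.8607
IG = 0.9341 - 0.8607 = 0.0734

0.0734


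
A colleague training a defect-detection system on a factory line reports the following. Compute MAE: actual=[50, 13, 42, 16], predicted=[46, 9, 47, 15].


Absolute errors: |50-46|=4, |13-9|=4, |42-47|=5, |16-15|=1
Sum = 14
MAE = 14/4 = 7/2

7/2


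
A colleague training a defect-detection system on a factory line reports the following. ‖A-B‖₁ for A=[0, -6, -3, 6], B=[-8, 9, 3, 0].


d = |0+ 8| + |-6-9| + |-3-3| + |6-0|
  = 8 + 15 + 6 + 6
  = 35

35


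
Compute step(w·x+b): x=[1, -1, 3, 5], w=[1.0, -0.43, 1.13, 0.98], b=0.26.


z = (1)·(1.0) + (-1)·(-0.43) + (3)·(1.13) + (5)·(0.98) + 0.26
  = 9.98
step(z) = 1 (z≥0)

1


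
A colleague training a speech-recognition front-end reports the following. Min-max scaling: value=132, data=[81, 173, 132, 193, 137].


min=81, max=193
(132-81)/(193-81) = 51/112 = 0.4554

0.4554


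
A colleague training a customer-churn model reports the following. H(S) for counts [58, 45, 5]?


Probabilities: [58/108, 45/108, 5/108] ≈ [0.537, 0.4167, 0.0463]
H = -((58/108)·log₂(58/108) + (45/108)·log₂(45/108) + (5/108)·log₂(5/108))
  = 1.2132 bits

1.2132 bits


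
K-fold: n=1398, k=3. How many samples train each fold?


Fold size = 1398/3 = 466
Training per fold = 1398 - 466 = 932

932


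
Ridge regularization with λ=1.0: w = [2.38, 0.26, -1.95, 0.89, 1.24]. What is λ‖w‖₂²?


‖w‖₂² = (2.38)² + (0.26)² + (-1.95)² + (0.89)² + (1.24)²
     = 5.6644 + 0.0676 + 3.8025 + 0.7921 + 1.5376
     = 11.8642
λ·‖w‖₂² = 1.0·11.8642 = 11.8642

11.8642


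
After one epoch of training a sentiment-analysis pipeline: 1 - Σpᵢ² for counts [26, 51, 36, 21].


Probabilities: [26/134, 51/134, 36/134, 21/134] ≈ [0.194, 0.3806, 0.2687, 0.1567]
Σpᵢ² = (676 + 2601 + 1296 + 441)/134² = 5014/17956
Gini = 1 - Σpᵢ² = 1 - 5014/17956 = 0.7208

0.7208


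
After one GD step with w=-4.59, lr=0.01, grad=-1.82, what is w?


w_new = w - α·∇
= -4.59 - 0.01·-1.82
= -4.59 + 0.0182
= -4.5718

-4.5718


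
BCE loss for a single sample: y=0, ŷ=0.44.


BCE = -[y·ln(p) + (1-y)·ln(1-p)]
= -0 - 1·ln(1-0.44)
= -ln(0.56) = 0.5798

0.5798


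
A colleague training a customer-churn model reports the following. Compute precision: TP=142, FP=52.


Precision = TP/(TP+FP)
= 142/(142+52)
= 142/194 = 73.2%

73.2%


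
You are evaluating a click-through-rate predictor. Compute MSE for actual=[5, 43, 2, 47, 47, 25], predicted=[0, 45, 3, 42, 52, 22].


Squared errors: (5-0)²=25, (43-45)²=4, (2-3)²=1, (47-42)²=25, (47-52)²=25, (25-22)²=9
Sum = 89
MSE = 89/6 = 89/6

89/6


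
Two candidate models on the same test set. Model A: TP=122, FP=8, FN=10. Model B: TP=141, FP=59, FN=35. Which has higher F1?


Model A: P=122/130=0.9385, R=122/132=0.9242, F1=2PR/(P+R)=2TP/(2TP+FP+FN)=244/262=0.9313
Model B: P=141/200=0.705, R=141/176=0.8011, F1=2PR/(P+R)=2TP/(2TP+FP+FN)=282/376=0.75
0.9313 > 0.75 → Model A

Model A


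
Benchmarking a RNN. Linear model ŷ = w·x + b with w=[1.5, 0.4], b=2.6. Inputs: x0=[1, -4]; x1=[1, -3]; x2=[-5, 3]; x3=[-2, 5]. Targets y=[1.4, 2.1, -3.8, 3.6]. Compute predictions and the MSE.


ŷ0 = (1.5)·(1) + (0.4)·(-4) + 2.6 = 2.5
ŷ1 = (1.5)·(1) + (0.4)·(-3) + 2.6 = 2.9
ŷ2 = (1.5)·(-5) + (0.4)·(3) + 2.6 = -3.7
ŷ3 = (1.5)·(-2) + (0.4)·(5) + 2.6 = 1.6
errors² = [1.21, 0.64, 0.01, 4.0]
MSE = 5.8600/4 = 1.465

1.465


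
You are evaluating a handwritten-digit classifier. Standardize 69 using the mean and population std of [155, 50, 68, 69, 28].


μ = 74, σ = 43.1602
z = (69 - 74)/43.1602 = -0.1158

-0.1158


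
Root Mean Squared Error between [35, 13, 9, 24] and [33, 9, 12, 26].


MSE = 33/4 = 8.25
RMSE = √(33/4) = 2.8723

2.8723


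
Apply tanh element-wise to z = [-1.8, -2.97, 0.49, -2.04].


tanh(-1.8) = -0.9468
tanh(-2.97) = -0.9947
tanh(0.49) = 0.4542
tanh(-2.04) = -0.9667
result = [-0.9468, -0.9947, 0.4542, -0.9667]

[-0.9468, -0.9947, 0.4542, -0.9667]


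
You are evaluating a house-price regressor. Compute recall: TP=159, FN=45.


Recall = TP/(TP+FN)
= 159/(159+45)
= 159/204 = 77.94%

77.94%


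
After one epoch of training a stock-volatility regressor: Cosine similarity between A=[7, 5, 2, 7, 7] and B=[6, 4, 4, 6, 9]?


A·B = 7·6 + 5·4 + 2·4 + 7·6 + 7·9 = 175
‖A‖ = √176 = 13.2665, ‖B‖ = √185 = 13.6015
cos = 175/(√176·√185) = 175/√32560 = 0.9698

0.9698


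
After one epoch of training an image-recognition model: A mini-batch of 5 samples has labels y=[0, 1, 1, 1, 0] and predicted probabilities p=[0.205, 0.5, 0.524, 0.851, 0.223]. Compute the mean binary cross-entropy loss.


L[0] = -ln(1-0.205) = -ln(0.795) = 0.2294
L[1] = -ln(0.5) = 0.6931
L[2] = -ln(0.524) = 0.6463
L[3] = -ln(0.851) = 0.1613
L[4] = -ln(1-0.223) = -ln(0.777) = 0.2523
mean = (0.2294 + 0.6931 + 0.6463 + 0.1613 + 0.2523)/5 = 0.3965

0.3965


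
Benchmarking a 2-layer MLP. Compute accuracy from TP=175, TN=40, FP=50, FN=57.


Accuracy = (TP+TN)/(TP+TN+FP+FN)
= (175+40)/(322)
= 215/322 = 66.77%

66.77%


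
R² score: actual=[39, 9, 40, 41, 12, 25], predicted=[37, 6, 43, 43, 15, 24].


ȳ = 27.6667
SS_res = Σ(y-ŷ)² = 36
SS_tot = Σ(y-ȳ)² = 1059.33
R² = 1 - SS_res/SS_tot = 1 - 0.034 = 0.966

0.966


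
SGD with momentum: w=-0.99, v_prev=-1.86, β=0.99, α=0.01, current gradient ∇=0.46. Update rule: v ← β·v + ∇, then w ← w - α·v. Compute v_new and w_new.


v_new = 0.99·-1.86 + 0.46 = -1.8414 + 0.46 = -1.3814
w_new = -0.99 - 0.01·-1.3814 = -0.99 + 0.013814 = -0.976186

v_new=-1.3814, w_new=-0.976186


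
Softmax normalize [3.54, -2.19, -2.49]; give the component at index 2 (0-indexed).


Exponentials: e^3.54=34.4669, e^-2.19=0.1119, e^-2.49=0.0829
Sum = 34.6617
Softmax = [0.9944, 0.0032, 0.0024]
p[2] = 0.0829/34.6617 = 0.0024

0.0024


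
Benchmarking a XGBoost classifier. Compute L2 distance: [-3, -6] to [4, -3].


d = √((-3-4)² + (-6+ 3)²)
  = √(49 + 9)
  = √58 = 7.6158

7.6158


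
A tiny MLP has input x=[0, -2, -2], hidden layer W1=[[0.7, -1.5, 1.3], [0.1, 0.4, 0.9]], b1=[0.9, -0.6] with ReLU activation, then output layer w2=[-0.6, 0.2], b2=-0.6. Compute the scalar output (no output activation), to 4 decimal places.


z1[0] = (0.7)·(0) + (-1.5)·(-2) + (1.3)·(-2) + 0.9 = 1.3
z1[1] = (0.1)·(0) + (0.4)·(-2) + (0.9)·(-2) - 0.6 = -3.2
h = ReLU(z1) = [1.3, 0.0]
output = (-0.6)·(1.3) + (0.2)·(0.0) - 0.6 = -1.38

-1.38


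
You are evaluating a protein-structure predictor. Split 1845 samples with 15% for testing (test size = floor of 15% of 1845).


Test = ⌊1845·15/100⌋ = 276
Train = 1845 - 276 = 1569

Train: 1569, Test: 276


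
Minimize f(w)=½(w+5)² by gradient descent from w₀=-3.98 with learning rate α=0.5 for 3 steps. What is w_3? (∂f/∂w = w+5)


step 1: grad = -3.98+5 = 1.02; w = -3.98 - 0.5·(1.02) = -4.49
step 2: grad = -4.49+5 = 0.51; w = -4.49 - 0.5·(0.51) = -4.745
step 3: grad = -4.745+5 = 0.255; w = -4.745 - 0.5·(0.255) = -4.8725

-4.8725


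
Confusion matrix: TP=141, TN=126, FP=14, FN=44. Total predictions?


Total = TP + TN + FP + FN
= 141 + 126 + 14 + 44
= 325
(Predicted positive: 155, predicted negative: 170)

325


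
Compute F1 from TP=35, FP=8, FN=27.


Precision = 35/43 = 0.814
Recall = 35/62 = 0.5645
F1 = 2·P·R/(P+R) = 2·TP/(2·TP+FP+FN) = 70/(70+8+27) = 70/105 = 0.6667

0.6667


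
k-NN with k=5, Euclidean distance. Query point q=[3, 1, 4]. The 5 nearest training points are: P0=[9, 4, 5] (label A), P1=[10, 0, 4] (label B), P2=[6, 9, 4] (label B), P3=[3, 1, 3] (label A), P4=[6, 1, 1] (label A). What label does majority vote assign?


d(q,P0) = 6.7823  (label A)
d(q,P1) = 7.0711  (label B)
d(q,P2) = 8.544  (label B)
d(q,P3) = 1.0  (label A)
d(q,P4) = 4.2426  (label A)
Votes: A=3, B=2
Majority → A

A


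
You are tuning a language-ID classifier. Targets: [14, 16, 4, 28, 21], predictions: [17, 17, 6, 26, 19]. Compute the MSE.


Squared errors: (14-17)²=9, (16-17)²=1, (4-6)²=4, (28-26)²=4, (21-19)²=4
Sum = 22
MSE = 22/5 = 22/5

22/5


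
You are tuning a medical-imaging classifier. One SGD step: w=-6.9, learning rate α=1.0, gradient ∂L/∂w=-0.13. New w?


w_new = w - α·∇
= -6.9 - 1.0·-0.13
= -6.9 + 0.13
= -6.77

-6.77


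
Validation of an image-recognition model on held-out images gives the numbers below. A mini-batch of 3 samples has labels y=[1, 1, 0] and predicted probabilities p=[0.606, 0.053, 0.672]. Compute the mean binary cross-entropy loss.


L[0] = -ln(0.606) = 0.5009
L[1] = -ln(0.053) = 2.9375
L[2] = -ln(1-0.672) = -ln(0.328) = 1.1147
mean = (0.5009 + 2.9375 + 1.1147)/3 = 1.5177

1.5177


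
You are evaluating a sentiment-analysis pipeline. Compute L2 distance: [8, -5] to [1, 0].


d = √((8-1)² + (-5-0)²)
  = √(49 + 25)
  = √74 = 8.6023

8.6023


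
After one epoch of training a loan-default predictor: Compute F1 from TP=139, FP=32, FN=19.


Precision = 139/171 = 0.8129
Recall = 139/158 = 0.8797
F1 = 2·P·R/(P+R) = 2·TP/(2·TP+FP+FN) = 278/(278+32+19) = 278/329 = 0.845

0.845
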